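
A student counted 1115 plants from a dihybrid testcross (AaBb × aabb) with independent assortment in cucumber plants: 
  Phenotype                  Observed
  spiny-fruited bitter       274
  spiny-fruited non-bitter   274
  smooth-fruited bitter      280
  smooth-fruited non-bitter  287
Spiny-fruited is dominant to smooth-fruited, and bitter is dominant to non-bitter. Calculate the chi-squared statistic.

A dihybrid testcross with independent assortment gives a 1:1:1:1 ratio.
Expected counts for N = 1115 under a 1:1:1:1 ratio (total parts = 4):
  spiny-fruited bitter: 1115 × 1/4 = 278.75
  spiny-fruited non-bitter: 1115 × 1/4 = 278.75
  smooth-fruited bitter: 1115 × 1/4 = 278.75
  smooth-fruited non-bitter: 1115 × 1/4 = 278.75
χ² = Σ (O − E)² / E
  spiny-fruited bitter: (274 − 278.75)² / 278.75 = 0.0809
  spiny-fruited non-bitter: (274 − 278.75)² / 278.75 = 0.0809
  smooth-fruited bitter: (280 − 278.75)² / 278.75 = 0.0056
  smooth-fruited non-bitter: (287 − 278.75)² / 278.75 = 0.2442
χ² = 0.0809 + 0.0809 + 0.0056 + 0.2442 = 0.4116 ≈ 0.412

0.412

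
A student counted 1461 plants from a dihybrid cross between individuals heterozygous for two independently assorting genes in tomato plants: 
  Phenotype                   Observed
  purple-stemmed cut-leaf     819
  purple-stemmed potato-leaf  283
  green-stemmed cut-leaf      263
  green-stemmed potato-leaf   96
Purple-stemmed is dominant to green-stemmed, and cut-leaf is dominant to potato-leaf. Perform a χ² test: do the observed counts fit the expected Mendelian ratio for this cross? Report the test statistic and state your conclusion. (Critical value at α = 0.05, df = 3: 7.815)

0.987; consistent

A dihybrid F₂ with independent assortment and complete dominance at both loci gives a 9:3:3:1 phenotypic ratio.
Expected counts for N = 1461 under a 9:3:3:1 ratio (total parts = 16):
  purple-stemmed cut-leaf: 1461 × 9/16 = 821.8125
  purple-stemmed potato-leaf: 1461 × 3/16 = 273.9375
  green-stemmed cut-leaf: 1461 × 3/16 = 273.9375
  green-stemmed potato-leaf: 1461 × 1/16 = 91.3125
χ² = Σ (O − E)² / E
  purple-stemmed cut-leaf: (819 − 821.8125)² / 821.8125 = 0.0096
  purple-stemmed potato-leaf: (283 − 273.9375)² / 273.9375 = 0.2998
  green-stemmed cut-leaf: (263 − 273.9375)² / 273.9375 = 0.4367
  green-stemmed potato-leaf: (96 − 91.3125)² / 91.3125 = 0.2406
χ² = 0.0096 + 0.2998 + 0.4367 + 0.2406 = 0.9867 ≈ 0.987
Degrees of freedom = 4 − 1 = 3; critical value at α = 0.05 is 7.815.
Since 0.987 < 7.815, we fail to reject the null hypothesis — the data are consistent with the 9:3:3:1 ratio.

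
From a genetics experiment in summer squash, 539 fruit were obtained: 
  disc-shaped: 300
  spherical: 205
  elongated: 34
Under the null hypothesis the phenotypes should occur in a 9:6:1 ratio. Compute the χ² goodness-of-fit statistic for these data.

0.077

Under the 9:6:1 hypothesis (Σ ratio = 16, N = 539):
  disc-shaped: 539 × 9/16 = 303.1875
  spherical: 539 × 6/16 = 202.125
  elongated: 539 × 1/16 = 33.6875
χ² = Σ (O − E)² / E
  disc-shaped: (300 − 303.1875)² / 303.1875 = 0.0335
  spherical: (205 − 202.125)² / 202.125 = 0.0409
  elongated: (34 − 33.6875)² / 33.6875 = 0.0029
χ² = 0.0335 + 0.0409 + 0.0029 = 0.0773 ≈ 0.077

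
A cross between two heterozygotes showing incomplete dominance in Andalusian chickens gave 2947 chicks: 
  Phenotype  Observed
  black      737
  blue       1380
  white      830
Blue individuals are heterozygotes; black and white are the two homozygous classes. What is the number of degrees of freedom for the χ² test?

With incomplete dominance, a heterozygote × heterozygote cross gives a 1:2:1 phenotypic ratio.
A goodness-of-fit test with 3 phenotype classes has df = 3 − 1 = 2.

2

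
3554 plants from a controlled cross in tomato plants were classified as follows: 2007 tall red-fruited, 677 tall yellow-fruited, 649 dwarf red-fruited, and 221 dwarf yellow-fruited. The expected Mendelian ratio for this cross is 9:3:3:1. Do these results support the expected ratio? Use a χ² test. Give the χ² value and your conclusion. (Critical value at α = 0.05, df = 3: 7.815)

Under the 9:3:3:1 hypothesis (Σ ratio = 16, N = 3554):
  tall red-fruited: 3554 × 9/16 = 1999.125
  tall yellow-fruited: 3554 × 3/16 = 666.375
  dwarf red-fruited: 3554 × 3/16 = 666.375
  dwarf yellow-fruited: 3554 × 1/16 = 222.125
χ² = Σ (O − E)² / E
  tall red-fruited: (2007 − 1999.125)² / 1999.125 = 0.0310
  tall yellow-fruited: (677 − 666.375)² / 666.375 = 0.1694
  dwarf red-fruited: (649 − 666.375)² / 666.375 = 0.4530
  dwarf yellow-fruited: (221 − 222.125)² / 222.125 = 0.0057
χ² = 0.0310 + 0.1694 + 0.4530 + 0.0057 = 0.6591 ≈ 0.659
Degrees of freedom = 4 − 1 = 3; critical value at α = 0.05 is 7.815.
Since 0.659 < 7.815, we fail to reject the null hypothesis — the data are consistent with the 9:3:3:1 ratio.

0.659; consistent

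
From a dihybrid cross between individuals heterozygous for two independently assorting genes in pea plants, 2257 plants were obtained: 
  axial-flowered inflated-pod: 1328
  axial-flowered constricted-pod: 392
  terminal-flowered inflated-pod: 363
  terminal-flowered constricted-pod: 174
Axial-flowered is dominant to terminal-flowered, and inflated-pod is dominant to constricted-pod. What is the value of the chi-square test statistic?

A dihybrid F₂ with independent assortment and complete dominance at both loci gives a 9:3:3:1 phenotypic ratio.
Under the 9:3:3:1 hypothesis (Σ ratio = 16, N = 2257):
  axial-flowered inflated-pod: 2257 × 9/16 = 1269.5625
  axial-flowered constricted-pod: 2257 × 3/16 = 423.1875
  terminal-flowered inflated-pod: 2257 × 3/16 = 423.1875
  terminal-flowered constricted-pod: 2257 × 1/16 = 141.0625
χ² = Σ (O − E)² / E
  axial-flowered inflated-pod: (1328 − 1269.5625)² / 1269.5625 = 2.6899
  axial-flowered constricted-pod: (392 − 423.1875)² / 423.1875 = 2.2984
  terminal-flowered inflated-pod: (363 − 423.1875)² / 423.1875 = 8.5601
  terminal-flowered constricted-pod: (174 − 141.0625)² / 141.0625 = 7.6908
χ² = 2.6899 + 2.2984 + 8.5601 + 7.6908 = 21.2392 ≈ 21.239

21.239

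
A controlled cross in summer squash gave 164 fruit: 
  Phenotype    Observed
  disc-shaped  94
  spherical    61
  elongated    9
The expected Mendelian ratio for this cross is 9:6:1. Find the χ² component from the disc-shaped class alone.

The 9:6:1 ratio has 16 parts, so with N = 164 the expected counts are:
  disc-shaped: 164 × 9/16 = 92.25
  spherical: 164 × 6/16 = 61.5
  elongated: 164 × 1/16 = 10.25
Contribution of disc-shaped: (94 − 92.25)² / 92.25 = 0.0332

0.033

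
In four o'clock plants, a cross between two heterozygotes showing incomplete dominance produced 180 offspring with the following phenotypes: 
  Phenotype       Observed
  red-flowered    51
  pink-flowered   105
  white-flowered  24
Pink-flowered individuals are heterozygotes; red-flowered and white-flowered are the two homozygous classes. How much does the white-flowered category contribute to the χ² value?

With incomplete dominance, a heterozygote × heterozygote cross gives a 1:2:1 phenotypic ratio.
Total ratio parts = 4. Expected numbers out of 180:
  red-flowered: 180 × 1/4 = 45
  pink-flowered: 180 × 2/4 = 90
  white-flowered: 180 × 1/4 = 45
Contribution of white-flowered: (24 − 45)² / 45 = 9.8000

9.800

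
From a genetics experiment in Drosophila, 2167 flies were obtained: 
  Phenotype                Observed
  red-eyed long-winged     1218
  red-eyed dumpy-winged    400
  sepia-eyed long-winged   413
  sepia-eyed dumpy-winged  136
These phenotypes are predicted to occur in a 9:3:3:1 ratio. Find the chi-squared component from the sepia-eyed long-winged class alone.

Under the 9:3:3:1 hypothesis (Σ ratio = 16, N = 2167):
  red-eyed long-winged: 2167 × 9/16 = 1218.9375
  red-eyed dumpy-winged: 2167 × 3/16 = 406.3125
  sepia-eyed long-winged: 2167 × 3/16 = 406.3125
  sepia-eyed dumpy-winged: 2167 × 1/16 = 135.4375
Contribution of sepia-eyed long-winged: (413 − 406.3125)² / 406.3125 = 0.1101

0.110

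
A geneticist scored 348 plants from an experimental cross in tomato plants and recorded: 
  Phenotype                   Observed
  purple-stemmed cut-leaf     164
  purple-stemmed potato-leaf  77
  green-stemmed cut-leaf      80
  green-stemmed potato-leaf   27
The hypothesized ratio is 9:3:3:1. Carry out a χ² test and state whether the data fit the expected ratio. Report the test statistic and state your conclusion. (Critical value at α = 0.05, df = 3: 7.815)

11.867; not consistent

Expected counts for N = 348 under a 9:3:3:1 ratio (total parts = 16):
  purple-stemmed cut-leaf: 348 × 9/16 = 195.75
  purple-stemmed potato-leaf: 348 × 3/16 = 65.25
  green-stemmed cut-leaf: 348 × 3/16 = 65.25
  green-stemmed potato-leaf: 348 × 1/16 = 21.75
χ² = Σ (O − E)² / E
  purple-stemmed cut-leaf: (164 − 195.75)² / 195.75 = 5.1497
  purple-stemmed potato-leaf: (77 − 65.25)² / 65.25 = 2.1159
  green-stemmed cut-leaf: (80 − 65.25)² / 65.25 = 3.3343
  green-stemmed potato-leaf: (27 − 21.75)² / 21.75 = 1.2672
χ² = 5.1497 + 2.1159 + 3.3343 + 1.2672 = 11.8671 ≈ 11.867
Degrees of freedom = 4 − 1 = 3; critical value at α = 0.05 is 7.815.
Since 11.867 > 7.815, we reject the null hypothesis — the data do not fit the 9:3:3:1 ratio.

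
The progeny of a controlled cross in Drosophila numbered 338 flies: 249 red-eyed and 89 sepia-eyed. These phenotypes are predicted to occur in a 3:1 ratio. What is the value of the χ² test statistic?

Expected counts for N = 338 under a 3:1 ratio (total parts = 4):
  red-eyed: 338 × 3/4 = 253.5
  sepia-eyed: 338 × 1/4 = 84.5
χ² = Σ (O − E)² / E
  red-eyed: (249 − 253.5)² / 253.5 = 0.0799
  sepia-eyed: (89 − 84.5)² / 84.5 = 0.2396
χ² = 0.0799 + 0.2396 = 0.3195 ≈ 0.320

0.320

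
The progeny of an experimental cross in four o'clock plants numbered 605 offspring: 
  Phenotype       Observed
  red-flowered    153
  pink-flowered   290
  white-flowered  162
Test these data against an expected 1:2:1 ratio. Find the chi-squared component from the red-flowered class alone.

0.020

The 1:2:1 ratio has 4 parts, so with N = 605 the expected counts are:
  red-flowered: 605 × 1/4 = 151.25
  pink-flowered: 605 × 2/4 = 302.5
  white-flowered: 605 × 1/4 = 151.25
Contribution of red-flowered: (153 − 151.25)² / 151.25 = 0.0202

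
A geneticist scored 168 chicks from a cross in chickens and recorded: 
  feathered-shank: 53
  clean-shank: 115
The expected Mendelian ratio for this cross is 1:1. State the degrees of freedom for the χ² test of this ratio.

A goodness-of-fit test with 2 phenotype classes has df = 2 − 1 = 1.

1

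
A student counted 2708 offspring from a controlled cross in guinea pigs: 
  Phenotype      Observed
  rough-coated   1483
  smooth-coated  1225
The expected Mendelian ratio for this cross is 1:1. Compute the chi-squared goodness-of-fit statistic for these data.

24.581

The 1:1 ratio has 2 parts, so with N = 2708 the expected counts are:
  rough-coated: 2708 × 1/2 = 1354
  smooth-coated: 2708 × 1/2 = 1354
χ² = Σ (O − E)² / E
  rough-coated: (1483 − 1354)² / 1354 = 12.2903
  smooth-coated: (1225 − 1354)² / 1354 = 12.2903
χ² = 12.2903 + 12.2903 = 24.5806 ≈ 24.581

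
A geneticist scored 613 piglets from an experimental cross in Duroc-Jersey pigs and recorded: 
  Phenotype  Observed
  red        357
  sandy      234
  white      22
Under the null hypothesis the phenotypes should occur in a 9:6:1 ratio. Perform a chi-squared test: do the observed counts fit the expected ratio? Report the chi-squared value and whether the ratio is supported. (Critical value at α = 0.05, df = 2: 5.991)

7.450; not consistent

Expected counts for N = 613 under a 9:6:1 ratio (total parts = 16):
  red: 613 × 9/16 = 344.8125
  sandy: 613 × 6/16 = 229.875
  white: 613 × 1/16 = 38.3125
χ² = Σ (O − E)² / E
  red: (357 − 344.8125)² / 344.8125 = 0.4308
  sandy: (234 − 229.875)² / 229.875 = 0.0740
  white: (22 − 38.3125)² / 38.3125 = 6.9455
χ² = 0.4308 + 0.0740 + 6.9455 = 7.4503 ≈ 7.450
Degrees of freedom = 3 − 1 = 2; critical value at α = 0.05 is 5.991.
Since 7.450 > 5.991, we reject the null hypothesis — the data do not fit the 9:6:1 ratio.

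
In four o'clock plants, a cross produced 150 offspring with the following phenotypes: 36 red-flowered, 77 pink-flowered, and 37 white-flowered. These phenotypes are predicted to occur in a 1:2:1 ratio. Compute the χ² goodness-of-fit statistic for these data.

0.120

Under the 1:2:1 hypothesis (Σ ratio = 4, N = 150):
  red-flowered: 150 × 1/4 = 37.5
  pink-flowered: 150 × 2/4 = 75
  white-flowered: 150 × 1/4 = 37.5
χ² = Σ (O − E)² / E
  red-flowered: (36 − 37.5)² / 37.5 = 0.0600
  pink-flowered: (77 − 75)² / 75 = 0.0533
  white-flowered: (37 − 37.5)² / 37.5 = 0.0067
χ² = 0.0600 + 0.0533 + 0.0067 = 0.120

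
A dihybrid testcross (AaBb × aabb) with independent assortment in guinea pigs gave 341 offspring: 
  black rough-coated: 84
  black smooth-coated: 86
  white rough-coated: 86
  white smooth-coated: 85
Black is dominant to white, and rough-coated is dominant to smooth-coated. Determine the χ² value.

0.032

A dihybrid testcross with independent assortment gives a 1:1:1:1 ratio.
The 1:1:1:1 ratio has 4 parts, so with N = 341 the expected counts are:
  black rough-coated: 341 × 1/4 = 85.25
  black smooth-coated: 341 × 1/4 = 85.25
  white rough-coated: 341 × 1/4 = 85.25
  white smooth-coated: 341 × 1/4 = 85.25
χ² = Σ (O − E)² / E
  black rough-coated: (84 − 85.25)² / 85.25 = 0.0183
  black smooth-coated: (86 − 85.25)² / 85.25 = 0.0066
  white rough-coated: (86 − 85.25)² / 85.25 = 0.0066
  white smooth-coated: (85 − 85.25)² / 85.25 = 0.0007
χ² = 0.0183 + 0.0066 + 0.0066 + 0.0007 = 0.0322 ≈ 0.032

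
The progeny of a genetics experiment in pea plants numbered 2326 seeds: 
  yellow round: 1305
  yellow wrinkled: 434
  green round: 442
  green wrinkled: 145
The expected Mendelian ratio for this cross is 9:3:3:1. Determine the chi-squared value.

Expected counts for N = 2326 under a 9:3:3:1 ratio (total parts = 16):
  yellow round: 2326 × 9/16 = 1308.375
  yellow wrinkled: 2326 × 3/16 = 436.125
  green round: 2326 × 3/16 = 436.125
  green wrinkled: 2326 × 1/16 = 145.375
χ² = Σ (O − E)² / E
  yellow round: (1305 − 1308.375)² / 1308.375 = 0.0087
  yellow wrinkled: (434 − 436.125)² / 436.125 = 0.0104
  green round: (442 − 436.125)² / 436.125 = 0.0791
  green wrinkled: (145 − 145.375)² / 145.375 = 0.0010
χ² = 0.0087 + 0.0104 + 0.0791 + 0.0010 = 0.0992 ≈ 0.099

0.099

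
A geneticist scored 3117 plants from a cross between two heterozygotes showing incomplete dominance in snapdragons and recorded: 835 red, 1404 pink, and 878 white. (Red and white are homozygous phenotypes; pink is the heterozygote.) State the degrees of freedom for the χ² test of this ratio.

With incomplete dominance, a heterozygote × heterozygote cross gives a 1:2:1 phenotypic ratio.
A goodness-of-fit test with 3 phenotype classes has df = 3 − 1 = 2.

2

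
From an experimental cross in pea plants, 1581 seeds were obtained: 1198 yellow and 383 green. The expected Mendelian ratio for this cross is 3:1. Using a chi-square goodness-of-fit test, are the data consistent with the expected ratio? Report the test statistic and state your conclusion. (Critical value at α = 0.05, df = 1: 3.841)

0.506; consistent

Total ratio parts = 4. Expected numbers out of 1581:
  yellow: 1581 × 3/4 = 1185.75
  green: 1581 × 1/4 = 395.25
χ² = Σ (O − E)² / E
  yellow: (1198 − 1185.75)² / 1185.75 = 0.1266
  green: (383 − 395.25)² / 395.25 = 0.3797
χ² = 0.1266 + 0.3797 = 0.5063 ≈ 0.506
Degrees of freedom = 2 − 1 = 1; critical value at α = 0.05 is 3.841.
Since 0.506 < 3.841, we fail to reject the null hypothesis — the data are consistent with the 3:1 ratio.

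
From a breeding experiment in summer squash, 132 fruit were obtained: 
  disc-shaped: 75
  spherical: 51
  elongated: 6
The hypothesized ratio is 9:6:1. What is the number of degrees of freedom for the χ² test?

2

A goodness-of-fit test with 3 phenotype classes has df = 3 − 1 = 2.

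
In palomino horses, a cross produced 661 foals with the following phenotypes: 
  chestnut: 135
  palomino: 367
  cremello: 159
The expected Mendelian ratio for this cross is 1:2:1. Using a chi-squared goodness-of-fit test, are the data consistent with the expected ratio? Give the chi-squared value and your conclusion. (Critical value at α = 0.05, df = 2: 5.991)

Total ratio parts = 4. Expected numbers out of 661:
  chestnut: 661 × 1/4 = 165.25
  palomino: 661 × 2/4 = 330.5
  cremello: 661 × 1/4 = 165.25
χ² = Σ (O − E)² / E
  chestnut: (135 − 165.25)² / 165.25 = 5.5374
  palomino: (367 − 330.5)² / 330.5 = 4.0310
  cremello: (159 − 165.25)² / 165.25 = 0.2364
χ² = 5.5374 + 4.0310 + 0.2364 = 9.8048 ≈ 9.805
Degrees of freedom = 3 − 1 = 2; critical value at α = 0.05 is 5.991.
Since 9.805 > 5.991, we reject the null hypothesis — the data do not fit the 1:2:1 ratio.

9.805; not consistent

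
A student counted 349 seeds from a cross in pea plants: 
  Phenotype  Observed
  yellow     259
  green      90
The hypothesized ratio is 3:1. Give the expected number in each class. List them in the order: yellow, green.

261.75, 87.25

Expected counts for N = 349 under a 3:1 ratio (total parts = 4):
  yellow: 349 × 3/4 = 261.75
  green: 349 × 1/4 = 87.25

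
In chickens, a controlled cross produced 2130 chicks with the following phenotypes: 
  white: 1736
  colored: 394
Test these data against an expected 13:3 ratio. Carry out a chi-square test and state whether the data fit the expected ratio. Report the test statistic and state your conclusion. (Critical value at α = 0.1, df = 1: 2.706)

Under the 13:3 hypothesis (Σ ratio = 16, N = 2130):
  white: 2130 × 13/16 = 1730.625
  colored: 2130 × 3/16 = 399.375
χ² = Σ (O − E)² / E
  white: (1736 − 1730.625)² / 1730.625 = 0.0167
  colored: (394 − 399.375)² / 399.375 = 0.0723
χ² = 0.0167 + 0.0723 = 0.089
Degrees of freedom = 2 − 1 = 1; critical value at α = 0.1 is 2.706.
Since 0.089 < 2.706, we fail to reject the null hypothesis — the data are consistent with the 13:3 ratio.

0.089; consistent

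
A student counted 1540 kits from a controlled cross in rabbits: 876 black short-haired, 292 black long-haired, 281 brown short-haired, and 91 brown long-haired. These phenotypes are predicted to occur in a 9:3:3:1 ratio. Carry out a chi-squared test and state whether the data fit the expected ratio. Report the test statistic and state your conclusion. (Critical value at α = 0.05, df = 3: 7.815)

0.641; consistent

The 9:3:3:1 ratio has 16 parts, so with N = 1540 the expected counts are:
  black short-haired: 1540 × 9/16 = 866.25
  black long-haired: 1540 × 3/16 = 288.75
  brown short-haired: 1540 × 3/16 = 288.75
  brown long-haired: 1540 × 1/16 = 96.25
χ² = Σ (O − E)² / E
  black short-haired: (876 − 866.25)² / 866.25 = 0.1097
  black long-haired: (292 − 288.75)² / 288.75 = 0.0366
  brown short-haired: (281 − 288.75)² / 288.75 = 0.2080
  brown long-haired: (91 − 96.25)² / 96.25 = 0.2864
χ² = 0.1097 + 0.0366 + 0.2080 + 0.2864 = 0.6407 ≈ 0.641
Degrees of freedom = 4 − 1 = 3; critical value at α = 0.05 is 7.815.
Since 0.641 < 7.815, we fail to reject the null hypothesis — the data are consistent with the 9:3:3:1 ratio.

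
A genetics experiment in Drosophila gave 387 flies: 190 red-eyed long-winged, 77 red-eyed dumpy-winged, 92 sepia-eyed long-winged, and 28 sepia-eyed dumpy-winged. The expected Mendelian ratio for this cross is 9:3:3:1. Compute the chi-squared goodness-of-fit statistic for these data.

9.601

The 9:3:3:1 ratio has 16 parts, so with N = 387 the expected counts are:
  red-eyed long-winged: 387 × 9/16 = 217.6875
  red-eyed dumpy-winged: 387 × 3/16 = 72.5625
  sepia-eyed long-winged: 387 × 3/16 = 72.5625
  sepia-eyed dumpy-winged: 387 × 1/16 = 24.1875
χ² = Σ (O − E)² / E
  red-eyed long-winged: (190 − 217.6875)² / 217.6875 = 3.5216
  red-eyed dumpy-winged: (77 − 72.5625)² / 72.5625 = 0.2714
  sepia-eyed long-winged: (92 − 72.5625)² / 72.5625 = 5.2068
  sepia-eyed dumpy-winged: (28 − 24.1875)² / 24.1875 = 0.6009
χ² = 3.5216 + 0.2714 + 5.2068 + 0.6009 = 9.6007 ≈ 9.601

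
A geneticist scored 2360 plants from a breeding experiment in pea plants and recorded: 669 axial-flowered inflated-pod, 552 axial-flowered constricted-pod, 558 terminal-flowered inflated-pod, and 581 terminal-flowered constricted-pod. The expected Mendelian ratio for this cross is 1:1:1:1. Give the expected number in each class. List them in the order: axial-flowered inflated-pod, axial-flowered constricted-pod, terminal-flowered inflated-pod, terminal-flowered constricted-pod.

590, 590, 590, 590

Under the 1:1:1:1 hypothesis (Σ ratio = 4, N = 2360):
  axial-flowered inflated-pod: 2360 × 1/4 = 590
  axial-flowered constricted-pod: 2360 × 1/4 = 590
  terminal-flowered inflated-pod: 2360 × 1/4 = 590
  terminal-flowered constricted-pod: 2360 × 1/4 = 590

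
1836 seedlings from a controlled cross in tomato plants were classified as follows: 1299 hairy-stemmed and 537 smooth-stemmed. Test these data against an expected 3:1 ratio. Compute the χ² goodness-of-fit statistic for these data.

17.673

Under the 3:1 hypothesis (Σ ratio = 4, N = 1836):
  hairy-stemmed: 1836 × 3/4 = 1377
  smooth-stemmed: 1836 × 1/4 = 459
χ² = Σ (O − E)² / E
  hairy-stemmed: (1299 − 1377)² / 1377 = 4.4183
  smooth-stemmed: (537 − 459)² / 459 = 13.2549
χ² = 4.4183 + 13.2549 = 17.6732 ≈ 17.673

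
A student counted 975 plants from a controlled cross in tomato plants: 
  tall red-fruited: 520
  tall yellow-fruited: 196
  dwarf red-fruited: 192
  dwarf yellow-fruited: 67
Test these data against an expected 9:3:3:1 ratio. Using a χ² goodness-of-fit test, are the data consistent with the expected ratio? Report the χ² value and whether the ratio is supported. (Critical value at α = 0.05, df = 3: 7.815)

3.491; consistent

The 9:3:3:1 ratio has 16 parts, so with N = 975 the expected counts are:
  tall red-fruited: 975 × 9/16 = 548.4375
  tall yellow-fruited: 975 × 3/16 = 182.8125
  dwarf red-fruited: 975 × 3/16 = 182.8125
  dwarf yellow-fruited: 975 × 1/16 = 60.9375
χ² = Σ (O − E)² / E
  tall red-fruited: (520 − 548.4375)² / 548.4375 = 1.4745
  tall yellow-fruited: (196 − 182.8125)² / 182.8125 = 0.9513
  dwarf red-fruited: (192 − 182.8125)² / 182.8125 = 0.4617
  dwarf yellow-fruited: (67 − 60.9375)² / 60.9375 = 0.6031
χ² = 1.4745 + 0.9513 + 0.4617 + 0.6031 = 3.4906 ≈ 3.491
Degrees of freedom = 4 − 1 = 3; critical value at α = 0.05 is 7.815.
Since 3.491 < 7.815, we fail to reject the null hypothesis — the data are consistent with the 9:3:3:1 ratio.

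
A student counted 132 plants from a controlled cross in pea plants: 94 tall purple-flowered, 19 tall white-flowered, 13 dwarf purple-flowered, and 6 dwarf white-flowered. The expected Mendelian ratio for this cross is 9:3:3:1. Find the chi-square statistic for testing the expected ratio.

Expected counts for N = 132 under a 9:3:3:1 ratio (total parts = 16):
  tall purple-flowered: 132 × 9/16 = 74.25
  tall white-flowered: 132 × 3/16 = 24.75
  dwarf purple-flowered: 132 × 3/16 = 24.75
  dwarf white-flowered: 132 × 1/16 = 8.25
χ² = Σ (O − E)² / E
  tall purple-flowered: (94 − 74.25)² / 74.25 = 5.2534
  tall white-flowered: (19 − 24.75)² / 24.75 = 1.3359
  dwarf purple-flowered: (13 − 24.75)² / 24.75 = 5.5783
  dwarf white-flowered: (6 − 8.25)² / 8.25 = 0.6136
χ² = 5.2534 + 1.3359 + 5.5783 + 0.6136 = 12.7812 ≈ 12.781

12.781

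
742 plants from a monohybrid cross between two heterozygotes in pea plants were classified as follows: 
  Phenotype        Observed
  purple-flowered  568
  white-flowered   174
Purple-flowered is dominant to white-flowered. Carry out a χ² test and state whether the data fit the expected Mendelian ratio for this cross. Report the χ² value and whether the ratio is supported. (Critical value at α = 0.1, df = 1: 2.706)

For a monohybrid cross between heterozygotes with complete dominance, the expected phenotypic ratio is 3:1.
Under the 3:1 hypothesis (Σ ratio = 4, N = 742):
  purple-flowered: 742 × 3/4 = 556.5
  white-flowered: 742 × 1/4 = 185.5
χ² = Σ (O − E)² / E
  purple-flowered: (568 − 556.5)² / 556.5 = 0.2376
  white-flowered: (174 − 185.5)² / 185.5 = 0.7129
χ² = 0.2376 + 0.7129 = 0.9505 ≈ 0.951
Degrees of freedom = 2 − 1 = 1; critical value at α = 0.1 is 2.706.
Since 0.951 < 2.706, we fail to reject the null hypothesis — the data are consistent with the 3:1 ratio.

0.951; consistent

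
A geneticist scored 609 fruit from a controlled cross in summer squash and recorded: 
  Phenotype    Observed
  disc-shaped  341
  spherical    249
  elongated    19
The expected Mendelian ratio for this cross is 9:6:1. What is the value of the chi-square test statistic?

11.417

Total ratio parts = 16. Expected numbers out of 609:
  disc-shaped: 609 × 9/16 = 342.5625
  spherical: 609 × 6/16 = 228.375
  elongated: 609 × 1/16 = 38.0625
χ² = Σ (O − E)² / E
  disc-shaped: (341 − 342.5625)² / 342.5625 = 0.0071
  spherical: (249 − 228.375)² / 228.375 = 1.8627
  elongated: (19 − 38.0625)² / 38.0625 = 9.5469
χ² = 0.0071 + 1.8627 + 9.5469 = 11.4167 ≈ 11.417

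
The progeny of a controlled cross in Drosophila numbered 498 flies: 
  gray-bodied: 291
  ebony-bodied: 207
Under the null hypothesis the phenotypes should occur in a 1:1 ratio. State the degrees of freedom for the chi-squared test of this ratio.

A goodness-of-fit test with 2 phenotype classes has df = 2 − 1 = 1.

1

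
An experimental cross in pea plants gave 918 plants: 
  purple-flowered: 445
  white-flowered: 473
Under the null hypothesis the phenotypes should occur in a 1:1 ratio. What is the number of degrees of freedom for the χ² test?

1

A goodness-of-fit test with 2 phenotype classes has df = 2 − 1 = 1.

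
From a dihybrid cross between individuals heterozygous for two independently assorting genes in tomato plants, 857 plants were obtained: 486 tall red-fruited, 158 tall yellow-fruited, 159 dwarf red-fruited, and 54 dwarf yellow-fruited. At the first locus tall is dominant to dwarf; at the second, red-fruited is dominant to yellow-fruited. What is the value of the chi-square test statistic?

A dihybrid F₂ with independent assortment and complete dominance at both loci gives a 9:3:3:1 phenotypic ratio.
Total ratio parts = 16. Expected numbers out of 857:
  tall red-fruited: 857 × 9/16 = 482.0625
  tall yellow-fruited: 857 × 3/16 = 160.6875
  dwarf red-fruited: 857 × 3/16 = 160.6875
  dwarf yellow-fruited: 857 × 1/16 = 53.5625
χ² = Σ (O − E)² / E
  tall red-fruited: (486 − 482.0625)² / 482.0625 = 0.0322
  tall yellow-fruited: (158 − 160.6875)² / 160.6875 = 0.0449
  dwarf red-fruited: (159 − 160.6875)² / 160.6875 = 0.0177
  dwarf yellow-fruited: (54 − 53.5625)² / 53.5625 = 0.0036
χ² = 0.0322 + 0.0449 + 0.0177 + 0.0036 = 0.0984 ≈ 0.098

0.098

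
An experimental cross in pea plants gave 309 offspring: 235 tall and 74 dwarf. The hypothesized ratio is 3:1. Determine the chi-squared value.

0.182

Expected counts for N = 309 under a 3:1 ratio (total parts = 4):
  tall: 309 × 3/4 = 231.75
  dwarf: 309 × 1/4 = 77.25
χ² = Σ (O − E)² / E
  tall: (235 − 231.75)² / 231.75 = 0.0456
  dwarf: (74 − 77.25)² / 77.25 = 0.1367
χ² = 0.0456 + 0.1367 = 0.1823 ≈ 0.182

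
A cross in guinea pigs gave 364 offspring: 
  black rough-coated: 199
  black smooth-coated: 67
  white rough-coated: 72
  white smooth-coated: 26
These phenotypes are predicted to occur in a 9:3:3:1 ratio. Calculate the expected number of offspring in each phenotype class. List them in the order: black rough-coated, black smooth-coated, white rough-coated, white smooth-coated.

Expected counts for N = 364 under a 9:3:3:1 ratio (total parts = 16):
  black rough-coated: 364 × 9/16 = 204.75
  black smooth-coated: 364 × 3/16 = 68.25
  white rough-coated: 364 × 3/16 = 68.25
  white smooth-coated: 364 × 1/16 = 22.75

204.75, 68.25, 68.25, 22.75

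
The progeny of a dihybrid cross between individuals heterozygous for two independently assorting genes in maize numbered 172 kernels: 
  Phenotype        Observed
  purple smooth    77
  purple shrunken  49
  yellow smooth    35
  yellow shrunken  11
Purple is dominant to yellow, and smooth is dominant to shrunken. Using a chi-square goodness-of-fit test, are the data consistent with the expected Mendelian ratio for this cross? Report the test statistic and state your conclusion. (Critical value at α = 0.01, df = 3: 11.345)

A dihybrid F₂ with independent assortment and complete dominance at both loci gives a 9:3:3:1 phenotypic ratio.
Under the 9:3:3:1 hypothesis (Σ ratio = 16, N = 172):
  purple smooth: 172 × 9/16 = 96.75
  purple shrunken: 172 × 3/16 = 32.25
  yellow smooth: 172 × 3/16 = 32.25
  yellow shrunken: 172 × 1/16 = 10.75
χ² = Σ (O − E)² / E
  purple smooth: (77 − 96.75)² / 96.75 = 4.0317
  purple shrunken: (49 − 32.25)² / 32.25 = 8.6996
  yellow smooth: (35 − 32.25)² / 32.25 = 0.2345
  yellow shrunken: (11 − 10.75)² / 10.75 = 0.0058
χ² = 4.0317 + 8.6996 + 0.2345 + 0.0058 = 12.9716 ≈ 12.972
Degrees of freedom = 4 − 1 = 3; critical value at α = 0.01 is 11.345.
Since 12.972 > 11.345, we reject the null hypothesis — the data do not fit the 9:3:3:1 ratio.

12.972; not consistent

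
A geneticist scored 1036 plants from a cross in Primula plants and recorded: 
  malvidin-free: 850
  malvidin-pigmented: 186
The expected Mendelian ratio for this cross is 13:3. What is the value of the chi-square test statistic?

The 13:3 ratio has 16 parts, so with N = 1036 the expected counts are:
  malvidin-free: 1036 × 13/16 = 841.75
  malvidin-pigmented: 1036 × 3/16 = 194.25
χ² = Σ (O − E)² / E
  malvidin-free: (850 − 841.75)² / 841.75 = 0.0809
  malvidin-pigmented: (186 − 194.25)² / 194.25 = 0.3504
χ² = 0.0809 + 0.3504 = 0.4313 ≈ 0.431

0.431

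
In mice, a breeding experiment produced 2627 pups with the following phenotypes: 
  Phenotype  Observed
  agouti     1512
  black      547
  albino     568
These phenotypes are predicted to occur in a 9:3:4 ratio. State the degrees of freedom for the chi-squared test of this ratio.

2

A goodness-of-fit test with 3 phenotype classes has df = 3 − 1 = 2.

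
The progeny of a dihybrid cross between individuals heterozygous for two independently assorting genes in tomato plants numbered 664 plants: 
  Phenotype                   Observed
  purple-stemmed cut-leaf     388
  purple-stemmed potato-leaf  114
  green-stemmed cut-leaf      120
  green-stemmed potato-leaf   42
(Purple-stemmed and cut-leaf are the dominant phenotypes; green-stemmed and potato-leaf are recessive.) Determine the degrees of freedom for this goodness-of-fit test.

3

A dihybrid F₂ with independent assortment and complete dominance at both loci gives a 9:3:3:1 phenotypic ratio.
A goodness-of-fit test with 4 phenotype classes has df = 4 − 1 = 3.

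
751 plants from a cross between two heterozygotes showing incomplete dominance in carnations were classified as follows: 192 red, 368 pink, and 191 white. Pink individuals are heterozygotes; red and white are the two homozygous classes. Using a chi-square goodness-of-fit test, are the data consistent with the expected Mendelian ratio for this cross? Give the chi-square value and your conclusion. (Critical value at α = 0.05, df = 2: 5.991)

0.302; consistent

With incomplete dominance, a heterozygote × heterozygote cross gives a 1:2:1 phenotypic ratio.
Under the 1:2:1 hypothesis (Σ ratio = 4, N = 751):
  red: 751 × 1/4 = 187.75
  pink: 751 × 2/4 = 375.5
  white: 751 × 1/4 = 187.75
χ² = Σ (O − E)² / E
  red: (192 − 187.75)² / 187.75 = 0.0962
  pink: (368 − 375.5)² / 375.5 = 0.1498
  white: (191 − 187.75)² / 187.75 = 0.0563
χ² = 0.0962 + 0.1498 + 0.0563 = 0.3023 ≈ 0.302
Degrees of freedom = 3 − 1 = 2; critical value at α = 0.05 is 5.991.
Since 0.302 < 5.991, we fail to reject the null hypothesis — the data are consistent with the 1:2:1 ratio.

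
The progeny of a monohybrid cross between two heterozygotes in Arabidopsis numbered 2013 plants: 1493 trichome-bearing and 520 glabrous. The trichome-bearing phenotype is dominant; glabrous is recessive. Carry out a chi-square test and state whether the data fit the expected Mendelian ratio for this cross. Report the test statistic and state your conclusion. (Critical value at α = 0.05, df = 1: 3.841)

For a monohybrid cross between heterozygotes with complete dominance, the expected phenotypic ratio is 3:1.
Total ratio parts = 4. Expected numbers out of 2013:
  trichome-bearing: 2013 × 3/4 = 1509.75
  glabrous: 2013 × 1/4 = 503.25
χ² = Σ (O − E)² / E
  trichome-bearing: (1493 − 1509.75)² / 1509.75 = 0.1858
  glabrous: (520 − 503.25)² / 503.25 = 0.5575
χ² = 0.1858 + 0.5575 = 0.7433 ≈ 0.743
Degrees of freedom = 2 − 1 = 1; critical value at α = 0.05 is 3.841.
Since 0.743 < 3.841, we fail to reject the null hypothesis — the data are consistent with the 3:1 ratio.

0.743; consistent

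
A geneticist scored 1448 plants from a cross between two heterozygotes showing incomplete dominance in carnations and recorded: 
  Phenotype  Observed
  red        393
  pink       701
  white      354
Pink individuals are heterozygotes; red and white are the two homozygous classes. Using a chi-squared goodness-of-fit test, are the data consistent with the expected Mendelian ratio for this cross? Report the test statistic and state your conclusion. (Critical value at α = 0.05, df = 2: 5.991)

3.562; consistent

With incomplete dominance, a heterozygote × heterozygote cross gives a 1:2:1 phenotypic ratio.
Total ratio parts = 4. Expected numbers out of 1448:
  red: 1448 × 1/4 = 362
  pink: 1448 × 2/4 = 724
  white: 1448 × 1/4 = 362
χ² = Σ (O − E)² / E
  red: (393 − 362)² / 362 = 2.6547
  pink: (701 − 724)² / 724 = 0.7307
  white: (354 − 362)² / 362 = 0.1768
χ² = 2.6547 + 0.7307 + 0.1768 = 3.5622 ≈ 3.562
Degrees of freedom = 3 − 1 = 2; critical value at α = 0.05 is 5.991.
Since 3.562 < 5.991, we fail to reject the null hypothesis — the data are consistent with the 1:2:1 ratio.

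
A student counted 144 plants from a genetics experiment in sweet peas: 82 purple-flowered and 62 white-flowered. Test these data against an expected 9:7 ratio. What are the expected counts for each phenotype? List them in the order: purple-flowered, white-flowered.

81, 63

Under the 9:7 hypothesis (Σ ratio = 16, N = 144):
  purple-flowered: 144 × 9/16 = 81
  white-flowered: 144 × 7/16 = 63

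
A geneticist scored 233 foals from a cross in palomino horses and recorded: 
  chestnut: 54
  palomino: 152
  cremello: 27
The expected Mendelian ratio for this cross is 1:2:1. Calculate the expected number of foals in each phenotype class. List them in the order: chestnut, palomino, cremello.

The 1:2:1 ratio has 4 parts, so with N = 233 the expected counts are:
  chestnut: 233 × 1/4 = 58.25
  palomino: 233 × 2/4 = 116.5
  cremello: 233 × 1/4 = 58.25

58.25, 116.5, 58.25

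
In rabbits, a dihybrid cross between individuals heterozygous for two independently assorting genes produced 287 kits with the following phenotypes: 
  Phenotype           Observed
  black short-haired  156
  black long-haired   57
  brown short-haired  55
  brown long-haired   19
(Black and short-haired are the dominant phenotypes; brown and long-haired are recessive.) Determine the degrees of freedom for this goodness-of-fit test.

3

A dihybrid F₂ with independent assortment and complete dominance at both loci gives a 9:3:3:1 phenotypic ratio.
A goodness-of-fit test with 4 phenotype classes has df = 4 − 1 = 3.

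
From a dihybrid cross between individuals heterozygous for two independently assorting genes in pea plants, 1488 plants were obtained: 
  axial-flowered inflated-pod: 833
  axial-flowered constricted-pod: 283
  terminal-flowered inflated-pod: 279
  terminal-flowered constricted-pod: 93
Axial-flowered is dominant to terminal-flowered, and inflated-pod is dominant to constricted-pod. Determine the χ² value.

A dihybrid F₂ with independent assortment and complete dominance at both loci gives a 9:3:3:1 phenotypic ratio.
The 9:3:3:1 ratio has 16 parts, so with N = 1488 the expected counts are:
  axial-flowered inflated-pod: 1488 × 9/16 = 837
  axial-flowered constricted-pod: 1488 × 3/16 = 279
  terminal-flowered inflated-pod: 1488 × 3/16 = 279
  terminal-flowered constricted-pod: 1488 × 1/16 = 93
χ² = Σ (O − E)² / E
  axial-flowered inflated-pod: (833 − 837)² / 837 = 0.0191
  axial-flowered constricted-pod: (283 − 279)² / 279 = 0.0573
  terminal-flowered inflated-pod: (279 − 279)² / 279 = 0.0000
  terminal-flowered constricted-pod: (93 − 93)² / 93 = 0.0000
χ² = 0.0191 + 0.0573 + 0.0000 + 0.0000 = 0.0764 ≈ 0.076

0.076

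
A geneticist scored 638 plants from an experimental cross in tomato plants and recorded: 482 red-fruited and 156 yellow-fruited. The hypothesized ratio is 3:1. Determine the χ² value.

Expected counts for N = 638 under a 3:1 ratio (total parts = 4):
  red-fruited: 638 × 3/4 = 478.5
  yellow-fruited: 638 × 1/4 = 159.5
χ² = Σ (O − E)² / E
  red-fruited: (482 − 478.5)² / 478.5 = 0.0256
  yellow-fruited: (156 − 159.5)² / 159.5 = 0.0768
χ² = 0.0256 + 0.0768 = 0.1024 ≈ 0.102

0.102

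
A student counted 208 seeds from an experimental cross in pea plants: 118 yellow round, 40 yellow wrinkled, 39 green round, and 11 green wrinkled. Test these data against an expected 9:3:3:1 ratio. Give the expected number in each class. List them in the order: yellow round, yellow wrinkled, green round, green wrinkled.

117, 39, 39, 13

The 9:3:3:1 ratio has 16 parts, so with N = 208 the expected counts are:
  yellow round: 208 × 9/16 = 117
  yellow wrinkled: 208 × 3/16 = 39
  green round: 208 × 3/16 = 39
  green wrinkled: 208 × 1/16 = 13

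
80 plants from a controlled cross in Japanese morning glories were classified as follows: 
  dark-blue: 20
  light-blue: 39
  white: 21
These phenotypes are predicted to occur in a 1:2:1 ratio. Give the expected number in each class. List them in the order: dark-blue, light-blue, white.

Expected counts for N = 80 under a 1:2:1 ratio (total parts = 4):
  dark-blue: 80 × 1/4 = 20
  light-blue: 80 × 2/4 = 40
  white: 80 × 1/4 = 20

20, 40, 20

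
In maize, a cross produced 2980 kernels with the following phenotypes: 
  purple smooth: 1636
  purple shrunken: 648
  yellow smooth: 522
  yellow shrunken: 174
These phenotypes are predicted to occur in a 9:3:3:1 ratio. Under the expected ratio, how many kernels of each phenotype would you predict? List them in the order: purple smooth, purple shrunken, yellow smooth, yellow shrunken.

The 9:3:3:1 ratio has 16 parts, so with N = 2980 the expected counts are:
  purple smooth: 2980 × 9/16 = 1676.25
  purple shrunken: 2980 × 3/16 = 558.75
  yellow smooth: 2980 × 3/16 = 558.75
  yellow shrunken: 2980 × 1/16 = 186.25

1676.25, 558.75, 558.75, 186.25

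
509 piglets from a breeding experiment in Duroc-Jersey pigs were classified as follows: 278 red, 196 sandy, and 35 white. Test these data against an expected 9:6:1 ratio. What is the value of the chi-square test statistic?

0.698

Under the 9:6:1 hypothesis (Σ ratio = 16, N = 509):
  red: 509 × 9/16 = 286.3125
  sandy: 509 × 6/16 = 190.875
  white: 509 × 1/16 = 31.8125
χ² = Σ (O − E)² / E
  red: (278 − 286.3125)² / 286.3125 = 0.2413
  sandy: (196 − 190.875)² / 190.875 = 0.1376
  white: (35 − 31.8125)² / 31.8125 = 0.3194
χ² = 0.2413 + 0.1376 + 0.3194 = 0.6983 ≈ 0.698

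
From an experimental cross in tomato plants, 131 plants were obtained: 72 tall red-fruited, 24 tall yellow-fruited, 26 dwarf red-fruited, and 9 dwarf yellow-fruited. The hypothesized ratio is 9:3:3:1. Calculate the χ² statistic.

Expected counts for N = 131 under a 9:3:3:1 ratio (total parts = 16):
  tall red-fruited: 131 × 9/16 = 73.6875
  tall yellow-fruited: 131 × 3/16 = 24.5625
  dwarf red-fruited: 131 × 3/16 = 24.5625
  dwarf yellow-fruited: 131 × 1/16 = 8.1875
χ² = Σ (O − E)² / E
  tall red-fruited: (72 − 73.6875)² / 73.6875 = 0.0386
  tall yellow-fruited: (24 − 24.5625)² / 24.5625 = 0.0129
  dwarf red-fruited: (26 − 24.5625)² / 24.5625 = 0.0841
  dwarf yellow-fruited: (9 − 8.1875)² / 8.1875 = 0.0806
χ² = 0.0386 + 0.0129 + 0.0841 + 0.0806 = 0.2162 ≈ 0.216

0.216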